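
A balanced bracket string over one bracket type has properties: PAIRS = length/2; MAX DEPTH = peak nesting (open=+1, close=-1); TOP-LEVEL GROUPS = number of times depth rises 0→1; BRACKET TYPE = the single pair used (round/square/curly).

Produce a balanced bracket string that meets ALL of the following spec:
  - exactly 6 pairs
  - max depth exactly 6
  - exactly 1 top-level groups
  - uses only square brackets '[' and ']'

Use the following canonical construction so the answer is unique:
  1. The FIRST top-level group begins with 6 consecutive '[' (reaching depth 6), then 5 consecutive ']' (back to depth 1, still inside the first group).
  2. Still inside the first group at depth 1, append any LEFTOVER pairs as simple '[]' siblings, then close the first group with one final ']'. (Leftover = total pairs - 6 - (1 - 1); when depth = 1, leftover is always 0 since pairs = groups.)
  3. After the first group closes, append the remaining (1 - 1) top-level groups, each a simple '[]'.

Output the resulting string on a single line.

Spec: pairs=6 depth=6 groups=1
Leftover pairs = 6 - 6 - (1-1) = 0
First group: deep chain of depth 6 + 0 sibling pairs
Remaining 0 groups: simple '[]' each

Answer: [[[[[[]]]]]]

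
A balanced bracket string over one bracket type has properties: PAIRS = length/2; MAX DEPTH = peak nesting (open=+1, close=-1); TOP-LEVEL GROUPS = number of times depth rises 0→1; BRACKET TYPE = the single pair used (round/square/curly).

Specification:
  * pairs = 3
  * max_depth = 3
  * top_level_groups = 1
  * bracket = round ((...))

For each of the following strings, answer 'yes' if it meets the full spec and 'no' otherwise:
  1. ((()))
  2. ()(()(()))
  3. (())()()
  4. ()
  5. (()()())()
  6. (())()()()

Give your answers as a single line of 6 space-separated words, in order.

String 1 '((()))': depth seq [1 2 3 2 1 0]
  -> pairs=3 depth=3 groups=1 -> yes
String 2 '()(()(()))': depth seq [1 0 1 2 1 2 3 2 1 0]
  -> pairs=5 depth=3 groups=2 -> no
String 3 '(())()()': depth seq [1 2 1 0 1 0 1 0]
  -> pairs=4 depth=2 groups=3 -> no
String 4 '()': depth seq [1 0]
  -> pairs=1 depth=1 groups=1 -> no
String 5 '(()()())()': depth seq [1 2 1 2 1 2 1 0 1 0]
  -> pairs=5 depth=2 groups=2 -> no
String 6 '(())()()()': depth seq [1 2 1 0 1 0 1 0 1 0]
  -> pairs=5 depth=2 groups=4 -> no

Answer: yes no no no no no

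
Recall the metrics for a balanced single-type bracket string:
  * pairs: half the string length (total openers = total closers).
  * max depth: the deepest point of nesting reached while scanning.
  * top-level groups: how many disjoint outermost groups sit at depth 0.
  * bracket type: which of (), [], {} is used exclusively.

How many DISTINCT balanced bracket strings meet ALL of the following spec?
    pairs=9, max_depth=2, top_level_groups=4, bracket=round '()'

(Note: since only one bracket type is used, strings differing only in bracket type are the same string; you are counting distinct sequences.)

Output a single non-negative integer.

Spec: pairs=9 depth=2 groups=4
Count(depth <= 2) = 56
Count(depth <= 1) = 0
Count(depth == 2) = 56 - 0 = 56

Answer: 56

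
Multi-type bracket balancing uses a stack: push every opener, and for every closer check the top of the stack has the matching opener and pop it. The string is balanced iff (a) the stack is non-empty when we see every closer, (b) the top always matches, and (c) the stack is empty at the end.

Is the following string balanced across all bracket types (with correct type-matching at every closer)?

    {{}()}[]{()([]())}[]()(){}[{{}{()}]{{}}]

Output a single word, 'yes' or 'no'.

pos 0: push '{'; stack = {
pos 1: push '{'; stack = {{
pos 2: '}' matches '{'; pop; stack = {
pos 3: push '('; stack = {(
pos 4: ')' matches '('; pop; stack = {
pos 5: '}' matches '{'; pop; stack = (empty)
pos 6: push '['; stack = [
pos 7: ']' matches '['; pop; stack = (empty)
pos 8: push '{'; stack = {
pos 9: push '('; stack = {(
pos 10: ')' matches '('; pop; stack = {
pos 11: push '('; stack = {(
pos 12: push '['; stack = {([
pos 13: ']' matches '['; pop; stack = {(
pos 14: push '('; stack = {((
pos 15: ')' matches '('; pop; stack = {(
pos 16: ')' matches '('; pop; stack = {
pos 17: '}' matches '{'; pop; stack = (empty)
pos 18: push '['; stack = [
pos 19: ']' matches '['; pop; stack = (empty)
pos 20: push '('; stack = (
pos 21: ')' matches '('; pop; stack = (empty)
pos 22: push '('; stack = (
pos 23: ')' matches '('; pop; stack = (empty)
pos 24: push '{'; stack = {
pos 25: '}' matches '{'; pop; stack = (empty)
pos 26: push '['; stack = [
pos 27: push '{'; stack = [{
pos 28: push '{'; stack = [{{
pos 29: '}' matches '{'; pop; stack = [{
pos 30: push '{'; stack = [{{
pos 31: push '('; stack = [{{(
pos 32: ')' matches '('; pop; stack = [{{
pos 33: '}' matches '{'; pop; stack = [{
pos 34: saw closer ']' but top of stack is '{' (expected '}') → INVALID
Verdict: type mismatch at position 34: ']' closes '{' → no

Answer: no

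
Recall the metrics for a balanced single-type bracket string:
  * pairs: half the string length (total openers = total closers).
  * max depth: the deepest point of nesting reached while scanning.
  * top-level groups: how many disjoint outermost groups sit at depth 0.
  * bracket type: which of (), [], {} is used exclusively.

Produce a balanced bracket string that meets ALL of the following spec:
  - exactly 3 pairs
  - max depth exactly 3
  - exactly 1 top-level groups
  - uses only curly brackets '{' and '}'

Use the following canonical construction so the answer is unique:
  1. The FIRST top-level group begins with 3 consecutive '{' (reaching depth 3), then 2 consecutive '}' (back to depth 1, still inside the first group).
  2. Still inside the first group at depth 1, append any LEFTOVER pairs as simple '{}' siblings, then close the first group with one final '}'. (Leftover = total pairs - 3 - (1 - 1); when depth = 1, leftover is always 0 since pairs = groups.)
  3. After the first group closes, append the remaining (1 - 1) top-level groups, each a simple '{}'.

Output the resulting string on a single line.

Answer: {{{}}}

Derivation:
Spec: pairs=3 depth=3 groups=1
Leftover pairs = 3 - 3 - (1-1) = 0
First group: deep chain of depth 3 + 0 sibling pairs
Remaining 0 groups: simple '{}' each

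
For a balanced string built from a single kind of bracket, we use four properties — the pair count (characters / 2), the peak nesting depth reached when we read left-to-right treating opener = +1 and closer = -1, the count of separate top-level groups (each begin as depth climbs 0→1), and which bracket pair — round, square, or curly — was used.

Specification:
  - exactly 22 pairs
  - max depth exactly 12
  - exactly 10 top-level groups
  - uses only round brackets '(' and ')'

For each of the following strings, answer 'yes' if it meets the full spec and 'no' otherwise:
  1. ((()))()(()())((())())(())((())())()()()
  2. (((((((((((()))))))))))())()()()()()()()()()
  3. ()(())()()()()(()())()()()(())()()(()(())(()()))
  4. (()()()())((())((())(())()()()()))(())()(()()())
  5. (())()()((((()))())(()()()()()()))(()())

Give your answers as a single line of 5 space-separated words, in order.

Answer: no yes no no no

Derivation:
String 1 '((()))()(()())((())())(())((())())()()()': depth seq [1 2 3 2 1 0 1 0 1 2 1 2 1 0 1 2 3 2 1 2 1 0 1 2 1 0 1 2 3 2 1 2 1 0 1 0 1 0 1 0]
  -> pairs=20 depth=3 groups=9 -> no
String 2 '(((((((((((()))))))))))())()()()()()()()()()': depth seq [1 2 3 4 5 6 7 8 9 10 11 12 11 10 9 8 7 6 5 4 3 2 1 2 1 0 1 0 1 0 1 0 1 0 1 0 1 0 1 0 1 0 1 0]
  -> pairs=22 depth=12 groups=10 -> yes
String 3 '()(())()()()()(()())()()()(())()()(()(())(()()))': depth seq [1 0 1 2 1 0 1 0 1 0 1 0 1 0 1 2 1 2 1 0 1 0 1 0 1 0 1 2 1 0 1 0 1 0 1 2 1 2 3 2 1 2 3 2 3 2 1 0]
  -> pairs=24 depth=3 groups=14 -> no
String 4 '(()()()())((())((())(())()()()()))(())()(()()())': depth seq [1 2 1 2 1 2 1 2 1 0 1 2 3 2 1 2 3 4 3 2 3 4 3 2 3 2 3 2 3 2 3 2 1 0 1 2 1 0 1 0 1 2 1 2 1 2 1 0]
  -> pairs=24 depth=4 groups=5 -> no
String 5 '(())()()((((()))())(()()()()()()))(()())': depth seq [1 2 1 0 1 0 1 0 1 2 3 4 5 4 3 2 3 2 1 2 3 2 3 2 3 2 3 2 3 2 3 2 1 0 1 2 1 2 1 0]
  -> pairs=20 depth=5 groups=5 -> no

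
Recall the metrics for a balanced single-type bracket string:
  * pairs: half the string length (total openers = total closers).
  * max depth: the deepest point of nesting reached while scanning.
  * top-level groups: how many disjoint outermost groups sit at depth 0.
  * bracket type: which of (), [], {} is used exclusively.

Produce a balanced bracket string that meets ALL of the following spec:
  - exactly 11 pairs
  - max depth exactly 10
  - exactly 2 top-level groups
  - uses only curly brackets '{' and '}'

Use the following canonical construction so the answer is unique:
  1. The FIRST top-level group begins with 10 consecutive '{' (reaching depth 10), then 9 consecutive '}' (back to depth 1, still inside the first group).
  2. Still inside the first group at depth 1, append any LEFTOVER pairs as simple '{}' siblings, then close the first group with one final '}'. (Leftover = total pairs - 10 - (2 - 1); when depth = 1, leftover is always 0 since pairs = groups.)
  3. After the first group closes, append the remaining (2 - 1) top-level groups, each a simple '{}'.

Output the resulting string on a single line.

Answer: {{{{{{{{{{}}}}}}}}}}{}

Derivation:
Spec: pairs=11 depth=10 groups=2
Leftover pairs = 11 - 10 - (2-1) = 0
First group: deep chain of depth 10 + 0 sibling pairs
Remaining 1 groups: simple '{}' each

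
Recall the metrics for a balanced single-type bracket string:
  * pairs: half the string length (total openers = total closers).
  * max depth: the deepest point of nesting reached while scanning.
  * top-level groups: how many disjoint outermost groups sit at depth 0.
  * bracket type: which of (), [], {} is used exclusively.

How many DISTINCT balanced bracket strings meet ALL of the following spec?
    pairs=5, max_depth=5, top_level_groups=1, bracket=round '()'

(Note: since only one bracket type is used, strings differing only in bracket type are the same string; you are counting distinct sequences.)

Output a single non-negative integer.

Answer: 1

Derivation:
Spec: pairs=5 depth=5 groups=1
Count(depth <= 5) = 14
Count(depth <= 4) = 13
Count(depth == 5) = 14 - 13 = 1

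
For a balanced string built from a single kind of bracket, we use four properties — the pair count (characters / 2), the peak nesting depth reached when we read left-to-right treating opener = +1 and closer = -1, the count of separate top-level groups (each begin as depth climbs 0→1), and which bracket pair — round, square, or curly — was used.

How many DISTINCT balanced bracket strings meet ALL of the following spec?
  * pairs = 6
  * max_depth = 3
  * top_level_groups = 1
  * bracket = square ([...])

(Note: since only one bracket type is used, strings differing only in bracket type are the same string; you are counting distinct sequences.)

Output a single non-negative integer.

Answer: 15

Derivation:
Spec: pairs=6 depth=3 groups=1
Count(depth <= 3) = 16
Count(depth <= 2) = 1
Count(depth == 3) = 16 - 1 = 15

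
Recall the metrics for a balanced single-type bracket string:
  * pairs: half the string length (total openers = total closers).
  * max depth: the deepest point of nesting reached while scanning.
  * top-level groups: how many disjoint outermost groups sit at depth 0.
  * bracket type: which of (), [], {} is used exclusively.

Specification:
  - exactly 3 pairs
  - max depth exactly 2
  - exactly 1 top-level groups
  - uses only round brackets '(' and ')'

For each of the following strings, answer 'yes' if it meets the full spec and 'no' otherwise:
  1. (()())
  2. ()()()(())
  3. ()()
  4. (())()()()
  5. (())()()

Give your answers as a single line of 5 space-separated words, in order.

String 1 '(()())': depth seq [1 2 1 2 1 0]
  -> pairs=3 depth=2 groups=1 -> yes
String 2 '()()()(())': depth seq [1 0 1 0 1 0 1 2 1 0]
  -> pairs=5 depth=2 groups=4 -> no
String 3 '()()': depth seq [1 0 1 0]
  -> pairs=2 depth=1 groups=2 -> no
String 4 '(())()()()': depth seq [1 2 1 0 1 0 1 0 1 0]
  -> pairs=5 depth=2 groups=4 -> no
String 5 '(())()()': depth seq [1 2 1 0 1 0 1 0]
  -> pairs=4 depth=2 groups=3 -> no

Answer: yes no no no no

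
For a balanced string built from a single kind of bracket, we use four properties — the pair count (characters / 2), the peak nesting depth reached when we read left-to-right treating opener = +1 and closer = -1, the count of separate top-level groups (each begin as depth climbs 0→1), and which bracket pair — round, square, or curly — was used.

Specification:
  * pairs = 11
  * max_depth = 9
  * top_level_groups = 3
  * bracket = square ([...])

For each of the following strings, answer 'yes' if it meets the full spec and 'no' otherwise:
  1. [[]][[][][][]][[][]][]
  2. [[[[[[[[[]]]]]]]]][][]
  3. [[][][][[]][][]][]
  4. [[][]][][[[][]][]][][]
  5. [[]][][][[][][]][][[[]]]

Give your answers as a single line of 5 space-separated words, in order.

Answer: no yes no no no

Derivation:
String 1 '[[]][[][][][]][[][]][]': depth seq [1 2 1 0 1 2 1 2 1 2 1 2 1 0 1 2 1 2 1 0 1 0]
  -> pairs=11 depth=2 groups=4 -> no
String 2 '[[[[[[[[[]]]]]]]]][][]': depth seq [1 2 3 4 5 6 7 8 9 8 7 6 5 4 3 2 1 0 1 0 1 0]
  -> pairs=11 depth=9 groups=3 -> yes
String 3 '[[][][][[]][][]][]': depth seq [1 2 1 2 1 2 1 2 3 2 1 2 1 2 1 0 1 0]
  -> pairs=9 depth=3 groups=2 -> no
String 4 '[[][]][][[[][]][]][][]': depth seq [1 2 1 2 1 0 1 0 1 2 3 2 3 2 1 2 1 0 1 0 1 0]
  -> pairs=11 depth=3 groups=5 -> no
String 5 '[[]][][][[][][]][][[[]]]': depth seq [1 2 1 0 1 0 1 0 1 2 1 2 1 2 1 0 1 0 1 2 3 2 1 0]
  -> pairs=12 depth=3 groups=6 -> no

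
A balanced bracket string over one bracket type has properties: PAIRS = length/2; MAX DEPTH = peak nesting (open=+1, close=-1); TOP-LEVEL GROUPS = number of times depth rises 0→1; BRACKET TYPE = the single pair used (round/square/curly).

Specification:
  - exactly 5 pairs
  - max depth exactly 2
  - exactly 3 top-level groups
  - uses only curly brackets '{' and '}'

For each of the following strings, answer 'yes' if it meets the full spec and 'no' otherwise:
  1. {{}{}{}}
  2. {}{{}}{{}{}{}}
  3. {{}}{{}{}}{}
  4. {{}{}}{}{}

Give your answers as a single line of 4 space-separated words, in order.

Answer: no no no yes

Derivation:
String 1 '{{}{}{}}': depth seq [1 2 1 2 1 2 1 0]
  -> pairs=4 depth=2 groups=1 -> no
String 2 '{}{{}}{{}{}{}}': depth seq [1 0 1 2 1 0 1 2 1 2 1 2 1 0]
  -> pairs=7 depth=2 groups=3 -> no
String 3 '{{}}{{}{}}{}': depth seq [1 2 1 0 1 2 1 2 1 0 1 0]
  -> pairs=6 depth=2 groups=3 -> no
String 4 '{{}{}}{}{}': depth seq [1 2 1 2 1 0 1 0 1 0]
  -> pairs=5 depth=2 groups=3 -> yes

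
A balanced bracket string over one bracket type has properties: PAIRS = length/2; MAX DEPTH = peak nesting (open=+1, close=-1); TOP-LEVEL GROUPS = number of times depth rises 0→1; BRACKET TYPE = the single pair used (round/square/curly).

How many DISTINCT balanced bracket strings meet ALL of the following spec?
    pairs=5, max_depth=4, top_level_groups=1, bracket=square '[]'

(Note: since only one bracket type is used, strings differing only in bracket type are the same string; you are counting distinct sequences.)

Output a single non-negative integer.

Spec: pairs=5 depth=4 groups=1
Count(depth <= 4) = 13
Count(depth <= 3) = 8
Count(depth == 4) = 13 - 8 = 5

Answer: 5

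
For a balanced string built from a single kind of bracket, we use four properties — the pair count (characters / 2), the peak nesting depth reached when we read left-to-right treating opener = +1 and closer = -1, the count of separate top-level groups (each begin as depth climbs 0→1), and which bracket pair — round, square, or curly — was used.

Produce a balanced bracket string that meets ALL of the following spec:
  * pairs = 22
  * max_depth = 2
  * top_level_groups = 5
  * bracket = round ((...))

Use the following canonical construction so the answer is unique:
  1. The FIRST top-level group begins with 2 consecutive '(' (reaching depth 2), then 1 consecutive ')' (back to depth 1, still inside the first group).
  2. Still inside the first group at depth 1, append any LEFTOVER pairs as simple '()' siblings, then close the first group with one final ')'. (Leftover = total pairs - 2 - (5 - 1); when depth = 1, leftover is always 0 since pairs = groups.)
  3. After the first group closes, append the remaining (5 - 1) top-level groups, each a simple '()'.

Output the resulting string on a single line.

Answer: (()()()()()()()()()()()()()()()()())()()()()

Derivation:
Spec: pairs=22 depth=2 groups=5
Leftover pairs = 22 - 2 - (5-1) = 16
First group: deep chain of depth 2 + 16 sibling pairs
Remaining 4 groups: simple '()' each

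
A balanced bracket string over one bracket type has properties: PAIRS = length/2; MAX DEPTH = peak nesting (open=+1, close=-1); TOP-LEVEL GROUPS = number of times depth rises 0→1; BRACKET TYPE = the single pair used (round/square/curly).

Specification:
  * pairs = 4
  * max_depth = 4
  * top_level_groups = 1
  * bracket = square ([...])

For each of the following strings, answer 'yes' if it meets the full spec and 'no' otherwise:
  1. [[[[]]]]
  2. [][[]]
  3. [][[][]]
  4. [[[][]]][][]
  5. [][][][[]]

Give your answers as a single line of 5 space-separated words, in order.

String 1 '[[[[]]]]': depth seq [1 2 3 4 3 2 1 0]
  -> pairs=4 depth=4 groups=1 -> yes
String 2 '[][[]]': depth seq [1 0 1 2 1 0]
  -> pairs=3 depth=2 groups=2 -> no
String 3 '[][[][]]': depth seq [1 0 1 2 1 2 1 0]
  -> pairs=4 depth=2 groups=2 -> no
String 4 '[[[][]]][][]': depth seq [1 2 3 2 3 2 1 0 1 0 1 0]
  -> pairs=6 depth=3 groups=3 -> no
String 5 '[][][][[]]': depth seq [1 0 1 0 1 0 1 2 1 0]
  -> pairs=5 depth=2 groups=4 -> no

Answer: yes no no no no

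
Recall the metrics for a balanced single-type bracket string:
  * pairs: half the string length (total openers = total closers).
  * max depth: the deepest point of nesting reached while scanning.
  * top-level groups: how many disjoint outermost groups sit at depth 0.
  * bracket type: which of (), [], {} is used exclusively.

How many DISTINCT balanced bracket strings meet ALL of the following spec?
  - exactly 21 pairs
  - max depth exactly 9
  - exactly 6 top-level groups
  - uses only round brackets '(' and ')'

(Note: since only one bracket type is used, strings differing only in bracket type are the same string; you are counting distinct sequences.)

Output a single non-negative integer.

Answer: 16659456

Derivation:
Spec: pairs=21 depth=9 groups=6
Count(depth <= 9) = 921826224
Count(depth <= 8) = 905166768
Count(depth == 9) = 921826224 - 905166768 = 16659456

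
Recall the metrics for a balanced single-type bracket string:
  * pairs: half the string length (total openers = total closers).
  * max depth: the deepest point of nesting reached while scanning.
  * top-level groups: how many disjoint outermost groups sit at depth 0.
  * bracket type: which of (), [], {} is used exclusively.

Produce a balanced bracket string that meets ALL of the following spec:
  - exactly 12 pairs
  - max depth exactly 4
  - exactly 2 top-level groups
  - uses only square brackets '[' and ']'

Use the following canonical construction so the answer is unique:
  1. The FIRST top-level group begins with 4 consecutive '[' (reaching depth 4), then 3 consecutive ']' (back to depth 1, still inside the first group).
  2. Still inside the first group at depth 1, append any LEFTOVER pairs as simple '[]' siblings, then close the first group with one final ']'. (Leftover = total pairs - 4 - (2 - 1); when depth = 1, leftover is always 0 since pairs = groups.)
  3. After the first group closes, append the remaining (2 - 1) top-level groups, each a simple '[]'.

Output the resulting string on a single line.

Answer: [[[[]]][][][][][][][]][]

Derivation:
Spec: pairs=12 depth=4 groups=2
Leftover pairs = 12 - 4 - (2-1) = 7
First group: deep chain of depth 4 + 7 sibling pairs
Remaining 1 groups: simple '[]' each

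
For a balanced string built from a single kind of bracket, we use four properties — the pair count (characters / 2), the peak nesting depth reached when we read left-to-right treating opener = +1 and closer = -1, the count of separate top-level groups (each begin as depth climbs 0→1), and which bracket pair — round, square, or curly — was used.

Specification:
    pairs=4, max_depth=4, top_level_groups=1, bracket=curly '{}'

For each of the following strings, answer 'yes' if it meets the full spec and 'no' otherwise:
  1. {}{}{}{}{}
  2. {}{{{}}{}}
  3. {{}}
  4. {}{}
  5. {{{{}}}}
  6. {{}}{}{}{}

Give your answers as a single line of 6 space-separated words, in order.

Answer: no no no no yes no

Derivation:
String 1 '{}{}{}{}{}': depth seq [1 0 1 0 1 0 1 0 1 0]
  -> pairs=5 depth=1 groups=5 -> no
String 2 '{}{{{}}{}}': depth seq [1 0 1 2 3 2 1 2 1 0]
  -> pairs=5 depth=3 groups=2 -> no
String 3 '{{}}': depth seq [1 2 1 0]
  -> pairs=2 depth=2 groups=1 -> no
String 4 '{}{}': depth seq [1 0 1 0]
  -> pairs=2 depth=1 groups=2 -> no
String 5 '{{{{}}}}': depth seq [1 2 3 4 3 2 1 0]
  -> pairs=4 depth=4 groups=1 -> yes
String 6 '{{}}{}{}{}': depth seq [1 2 1 0 1 0 1 0 1 0]
  -> pairs=5 depth=2 groups=4 -> no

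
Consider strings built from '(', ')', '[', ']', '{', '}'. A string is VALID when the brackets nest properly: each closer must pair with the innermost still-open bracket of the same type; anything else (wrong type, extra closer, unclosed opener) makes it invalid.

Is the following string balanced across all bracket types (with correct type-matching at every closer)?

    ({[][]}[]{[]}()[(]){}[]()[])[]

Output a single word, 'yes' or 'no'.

pos 0: push '('; stack = (
pos 1: push '{'; stack = ({
pos 2: push '['; stack = ({[
pos 3: ']' matches '['; pop; stack = ({
pos 4: push '['; stack = ({[
pos 5: ']' matches '['; pop; stack = ({
pos 6: '}' matches '{'; pop; stack = (
pos 7: push '['; stack = ([
pos 8: ']' matches '['; pop; stack = (
pos 9: push '{'; stack = ({
pos 10: push '['; stack = ({[
pos 11: ']' matches '['; pop; stack = ({
pos 12: '}' matches '{'; pop; stack = (
pos 13: push '('; stack = ((
pos 14: ')' matches '('; pop; stack = (
pos 15: push '['; stack = ([
pos 16: push '('; stack = ([(
pos 17: saw closer ']' but top of stack is '(' (expected ')') → INVALID
Verdict: type mismatch at position 17: ']' closes '(' → no

Answer: no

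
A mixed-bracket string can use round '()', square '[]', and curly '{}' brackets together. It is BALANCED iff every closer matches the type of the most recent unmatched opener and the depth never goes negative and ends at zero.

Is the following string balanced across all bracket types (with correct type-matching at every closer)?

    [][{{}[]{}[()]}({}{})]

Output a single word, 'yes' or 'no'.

pos 0: push '['; stack = [
pos 1: ']' matches '['; pop; stack = (empty)
pos 2: push '['; stack = [
pos 3: push '{'; stack = [{
pos 4: push '{'; stack = [{{
pos 5: '}' matches '{'; pop; stack = [{
pos 6: push '['; stack = [{[
pos 7: ']' matches '['; pop; stack = [{
pos 8: push '{'; stack = [{{
pos 9: '}' matches '{'; pop; stack = [{
pos 10: push '['; stack = [{[
pos 11: push '('; stack = [{[(
pos 12: ')' matches '('; pop; stack = [{[
pos 13: ']' matches '['; pop; stack = [{
pos 14: '}' matches '{'; pop; stack = [
pos 15: push '('; stack = [(
pos 16: push '{'; stack = [({
pos 17: '}' matches '{'; pop; stack = [(
pos 18: push '{'; stack = [({
pos 19: '}' matches '{'; pop; stack = [(
pos 20: ')' matches '('; pop; stack = [
pos 21: ']' matches '['; pop; stack = (empty)
end: stack empty → VALID
Verdict: properly nested → yes

Answer: yes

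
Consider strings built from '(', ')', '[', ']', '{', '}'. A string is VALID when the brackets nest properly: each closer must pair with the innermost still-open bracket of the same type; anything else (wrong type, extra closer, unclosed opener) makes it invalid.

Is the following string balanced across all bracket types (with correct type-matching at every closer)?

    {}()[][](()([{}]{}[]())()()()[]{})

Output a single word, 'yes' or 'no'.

pos 0: push '{'; stack = {
pos 1: '}' matches '{'; pop; stack = (empty)
pos 2: push '('; stack = (
pos 3: ')' matches '('; pop; stack = (empty)
pos 4: push '['; stack = [
pos 5: ']' matches '['; pop; stack = (empty)
pos 6: push '['; stack = [
pos 7: ']' matches '['; pop; stack = (empty)
pos 8: push '('; stack = (
pos 9: push '('; stack = ((
pos 10: ')' matches '('; pop; stack = (
pos 11: push '('; stack = ((
pos 12: push '['; stack = (([
pos 13: push '{'; stack = (([{
pos 14: '}' matches '{'; pop; stack = (([
pos 15: ']' matches '['; pop; stack = ((
pos 16: push '{'; stack = (({
pos 17: '}' matches '{'; pop; stack = ((
pos 18: push '['; stack = (([
pos 19: ']' matches '['; pop; stack = ((
pos 20: push '('; stack = (((
pos 21: ')' matches '('; pop; stack = ((
pos 22: ')' matches '('; pop; stack = (
pos 23: push '('; stack = ((
pos 24: ')' matches '('; pop; stack = (
pos 25: push '('; stack = ((
pos 26: ')' matches '('; pop; stack = (
pos 27: push '('; stack = ((
pos 28: ')' matches '('; pop; stack = (
pos 29: push '['; stack = ([
pos 30: ']' matches '['; pop; stack = (
pos 31: push '{'; stack = ({
pos 32: '}' matches '{'; pop; stack = (
pos 33: ')' matches '('; pop; stack = (empty)
end: stack empty → VALID
Verdict: properly nested → yes

Answer: yes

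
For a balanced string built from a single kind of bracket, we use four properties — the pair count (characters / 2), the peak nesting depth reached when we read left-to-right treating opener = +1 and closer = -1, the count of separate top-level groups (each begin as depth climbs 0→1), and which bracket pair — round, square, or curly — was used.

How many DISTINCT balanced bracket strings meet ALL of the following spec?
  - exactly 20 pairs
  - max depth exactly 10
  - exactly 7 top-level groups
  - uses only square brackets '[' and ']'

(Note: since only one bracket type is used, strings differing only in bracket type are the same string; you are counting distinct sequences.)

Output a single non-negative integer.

Spec: pairs=20 depth=10 groups=7
Count(depth <= 10) = 121552760
Count(depth <= 9) = 121395008
Count(depth == 10) = 121552760 - 121395008 = 157752

Answer: 157752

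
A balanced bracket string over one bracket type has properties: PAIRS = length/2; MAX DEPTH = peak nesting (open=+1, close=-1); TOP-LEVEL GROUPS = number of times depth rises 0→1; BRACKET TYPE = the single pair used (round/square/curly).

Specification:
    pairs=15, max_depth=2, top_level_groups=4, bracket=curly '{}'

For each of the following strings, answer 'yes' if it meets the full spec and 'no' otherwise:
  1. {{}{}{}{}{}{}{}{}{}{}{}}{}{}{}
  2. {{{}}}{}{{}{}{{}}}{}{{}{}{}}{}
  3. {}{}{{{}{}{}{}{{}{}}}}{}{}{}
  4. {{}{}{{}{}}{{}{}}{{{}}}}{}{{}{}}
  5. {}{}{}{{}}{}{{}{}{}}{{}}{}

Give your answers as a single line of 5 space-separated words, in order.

String 1 '{{}{}{}{}{}{}{}{}{}{}{}}{}{}{}': depth seq [1 2 1 2 1 2 1 2 1 2 1 2 1 2 1 2 1 2 1 2 1 2 1 0 1 0 1 0 1 0]
  -> pairs=15 depth=2 groups=4 -> yes
String 2 '{{{}}}{}{{}{}{{}}}{}{{}{}{}}{}': depth seq [1 2 3 2 1 0 1 0 1 2 1 2 1 2 3 2 1 0 1 0 1 2 1 2 1 2 1 0 1 0]
  -> pairs=15 depth=3 groups=6 -> no
String 3 '{}{}{{{}{}{}{}{{}{}}}}{}{}{}': depth seq [1 0 1 0 1 2 3 2 3 2 3 2 3 2 3 4 3 4 3 2 1 0 1 0 1 0 1 0]
  -> pairs=14 depth=4 groups=6 -> no
String 4 '{{}{}{{}{}}{{}{}}{{{}}}}{}{{}{}}': depth seq [1 2 1 2 1 2 3 2 3 2 1 2 3 2 3 2 1 2 3 4 3 2 1 0 1 0 1 2 1 2 1 0]
  -> pairs=16 depth=4 groups=3 -> no
String 5 '{}{}{}{{}}{}{{}{}{}}{{}}{}': depth seq [1 0 1 0 1 0 1 2 1 0 1 0 1 2 1 2 1 2 1 0 1 2 1 0 1 0]
  -> pairs=13 depth=2 groups=8 -> no

Answer: yes no no no no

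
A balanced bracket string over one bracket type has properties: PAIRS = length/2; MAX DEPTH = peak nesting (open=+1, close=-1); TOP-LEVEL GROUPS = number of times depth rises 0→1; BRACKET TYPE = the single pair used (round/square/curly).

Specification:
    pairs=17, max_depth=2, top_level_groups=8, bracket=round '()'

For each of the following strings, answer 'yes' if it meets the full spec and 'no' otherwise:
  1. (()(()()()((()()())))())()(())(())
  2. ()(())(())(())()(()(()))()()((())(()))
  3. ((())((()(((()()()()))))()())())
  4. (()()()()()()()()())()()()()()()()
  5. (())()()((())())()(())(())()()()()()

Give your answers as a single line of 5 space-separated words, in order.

Answer: no no no yes no

Derivation:
String 1 '(()(()()()((()()())))())()(())(())': depth seq [1 2 1 2 3 2 3 2 3 2 3 4 5 4 5 4 5 4 3 2 1 2 1 0 1 0 1 2 1 0 1 2 1 0]
  -> pairs=17 depth=5 groups=4 -> no
String 2 '()(())(())(())()(()(()))()()((())(()))': depth seq [1 0 1 2 1 0 1 2 1 0 1 2 1 0 1 0 1 2 1 2 3 2 1 0 1 0 1 0 1 2 3 2 1 2 3 2 1 0]
  -> pairs=19 depth=3 groups=9 -> no
String 3 '((())((()(((()()()()))))()())())': depth seq [1 2 3 2 1 2 3 4 3 4 5 6 7 6 7 6 7 6 7 6 5 4 3 2 3 2 3 2 1 2 1 0]
  -> pairs=16 depth=7 groups=1 -> no
String 4 '(()()()()()()()()())()()()()()()()': depth seq [1 2 1 2 1 2 1 2 1 2 1 2 1 2 1 2 1 2 1 0 1 0 1 0 1 0 1 0 1 0 1 0 1 0]
  -> pairs=17 depth=2 groups=8 -> yes
String 5 '(())()()((())())()(())(())()()()()()': depth seq [1 2 1 0 1 0 1 0 1 2 3 2 1 2 1 0 1 0 1 2 1 0 1 2 1 0 1 0 1 0 1 0 1 0 1 0]
  -> pairs=18 depth=3 groups=12 -> no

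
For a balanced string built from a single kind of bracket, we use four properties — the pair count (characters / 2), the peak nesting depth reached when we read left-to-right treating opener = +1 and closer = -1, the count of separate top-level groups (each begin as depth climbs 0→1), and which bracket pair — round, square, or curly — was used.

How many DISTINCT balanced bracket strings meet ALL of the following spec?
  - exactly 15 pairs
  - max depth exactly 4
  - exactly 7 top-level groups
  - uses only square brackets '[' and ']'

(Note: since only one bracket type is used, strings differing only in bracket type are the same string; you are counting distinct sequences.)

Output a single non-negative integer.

Spec: pairs=15 depth=4 groups=7
Count(depth <= 4) = 117985
Count(depth <= 3) = 59906
Count(depth == 4) = 117985 - 59906 = 58079

Answer: 58079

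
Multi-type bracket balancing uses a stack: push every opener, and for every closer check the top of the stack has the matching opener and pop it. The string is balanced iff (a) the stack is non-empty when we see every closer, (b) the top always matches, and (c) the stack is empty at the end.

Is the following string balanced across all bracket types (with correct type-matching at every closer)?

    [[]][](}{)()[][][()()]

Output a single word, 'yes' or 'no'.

Answer: no

Derivation:
pos 0: push '['; stack = [
pos 1: push '['; stack = [[
pos 2: ']' matches '['; pop; stack = [
pos 3: ']' matches '['; pop; stack = (empty)
pos 4: push '['; stack = [
pos 5: ']' matches '['; pop; stack = (empty)
pos 6: push '('; stack = (
pos 7: saw closer '}' but top of stack is '(' (expected ')') → INVALID
Verdict: type mismatch at position 7: '}' closes '(' → no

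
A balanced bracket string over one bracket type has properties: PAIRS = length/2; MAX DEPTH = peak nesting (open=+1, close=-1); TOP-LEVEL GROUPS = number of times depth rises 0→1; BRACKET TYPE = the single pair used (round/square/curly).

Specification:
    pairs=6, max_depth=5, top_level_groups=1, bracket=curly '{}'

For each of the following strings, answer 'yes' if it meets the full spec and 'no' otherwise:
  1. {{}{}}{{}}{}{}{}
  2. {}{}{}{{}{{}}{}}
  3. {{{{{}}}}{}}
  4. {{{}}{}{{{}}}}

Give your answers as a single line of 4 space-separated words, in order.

Answer: no no yes no

Derivation:
String 1 '{{}{}}{{}}{}{}{}': depth seq [1 2 1 2 1 0 1 2 1 0 1 0 1 0 1 0]
  -> pairs=8 depth=2 groups=5 -> no
String 2 '{}{}{}{{}{{}}{}}': depth seq [1 0 1 0 1 0 1 2 1 2 3 2 1 2 1 0]
  -> pairs=8 depth=3 groups=4 -> no
String 3 '{{{{{}}}}{}}': depth seq [1 2 3 4 5 4 3 2 1 2 1 0]
  -> pairs=6 depth=5 groups=1 -> yes
String 4 '{{{}}{}{{{}}}}': depth seq [1 2 3 2 1 2 1 2 3 4 3 2 1 0]
  -> pairs=7 depth=4 groups=1 -> no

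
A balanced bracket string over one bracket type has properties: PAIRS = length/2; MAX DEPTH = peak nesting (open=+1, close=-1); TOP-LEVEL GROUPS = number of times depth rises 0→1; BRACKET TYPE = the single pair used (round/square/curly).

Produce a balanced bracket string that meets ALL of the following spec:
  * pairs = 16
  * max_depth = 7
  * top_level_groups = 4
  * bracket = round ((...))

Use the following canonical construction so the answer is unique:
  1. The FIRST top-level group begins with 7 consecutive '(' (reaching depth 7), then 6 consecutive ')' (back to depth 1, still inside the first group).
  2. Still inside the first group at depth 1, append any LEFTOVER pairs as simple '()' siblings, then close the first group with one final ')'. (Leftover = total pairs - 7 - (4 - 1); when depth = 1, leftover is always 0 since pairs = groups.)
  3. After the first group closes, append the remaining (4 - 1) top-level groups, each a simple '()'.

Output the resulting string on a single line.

Spec: pairs=16 depth=7 groups=4
Leftover pairs = 16 - 7 - (4-1) = 6
First group: deep chain of depth 7 + 6 sibling pairs
Remaining 3 groups: simple '()' each

Answer: ((((((())))))()()()()()())()()()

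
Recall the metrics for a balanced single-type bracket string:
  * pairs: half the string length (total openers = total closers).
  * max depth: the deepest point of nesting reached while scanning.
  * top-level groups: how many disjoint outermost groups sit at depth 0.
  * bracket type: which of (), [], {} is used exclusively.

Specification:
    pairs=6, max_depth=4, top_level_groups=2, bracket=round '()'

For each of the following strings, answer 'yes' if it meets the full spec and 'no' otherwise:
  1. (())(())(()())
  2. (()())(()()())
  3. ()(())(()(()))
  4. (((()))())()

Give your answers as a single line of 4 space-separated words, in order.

String 1 '(())(())(()())': depth seq [1 2 1 0 1 2 1 0 1 2 1 2 1 0]
  -> pairs=7 depth=2 groups=3 -> no
String 2 '(()())(()()())': depth seq [1 2 1 2 1 0 1 2 1 2 1 2 1 0]
  -> pairs=7 depth=2 groups=2 -> no
String 3 '()(())(()(()))': depth seq [1 0 1 2 1 0 1 2 1 2 3 2 1 0]
  -> pairs=7 depth=3 groups=3 -> no
String 4 '(((()))())()': depth seq [1 2 3 4 3 2 1 2 1 0 1 0]
  -> pairs=6 depth=4 groups=2 -> yes

Answer: no no no yes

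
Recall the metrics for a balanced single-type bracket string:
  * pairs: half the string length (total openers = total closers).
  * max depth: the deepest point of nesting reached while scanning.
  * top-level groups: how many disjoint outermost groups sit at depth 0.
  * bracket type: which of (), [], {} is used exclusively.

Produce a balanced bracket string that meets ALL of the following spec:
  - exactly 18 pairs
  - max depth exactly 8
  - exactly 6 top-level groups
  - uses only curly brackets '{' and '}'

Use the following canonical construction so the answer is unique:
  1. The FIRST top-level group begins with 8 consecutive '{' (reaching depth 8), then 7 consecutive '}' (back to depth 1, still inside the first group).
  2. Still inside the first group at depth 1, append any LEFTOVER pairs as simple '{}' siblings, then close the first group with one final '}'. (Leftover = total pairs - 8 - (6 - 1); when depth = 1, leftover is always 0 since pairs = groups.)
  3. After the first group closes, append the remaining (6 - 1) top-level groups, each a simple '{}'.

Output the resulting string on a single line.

Answer: {{{{{{{{}}}}}}}{}{}{}{}{}}{}{}{}{}{}

Derivation:
Spec: pairs=18 depth=8 groups=6
Leftover pairs = 18 - 8 - (6-1) = 5
First group: deep chain of depth 8 + 5 sibling pairs
Remaining 5 groups: simple '{}' each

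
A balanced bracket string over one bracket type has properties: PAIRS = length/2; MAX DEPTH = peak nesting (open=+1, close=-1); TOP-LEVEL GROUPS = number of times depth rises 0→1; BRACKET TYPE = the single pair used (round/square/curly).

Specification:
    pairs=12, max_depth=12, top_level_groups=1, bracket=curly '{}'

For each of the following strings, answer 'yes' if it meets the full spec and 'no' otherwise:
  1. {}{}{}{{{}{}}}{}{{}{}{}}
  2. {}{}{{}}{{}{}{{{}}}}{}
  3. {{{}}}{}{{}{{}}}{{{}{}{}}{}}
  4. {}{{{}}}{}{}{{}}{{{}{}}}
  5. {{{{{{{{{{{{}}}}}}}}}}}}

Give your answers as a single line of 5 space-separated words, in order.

String 1 '{}{}{}{{{}{}}}{}{{}{}{}}': depth seq [1 0 1 0 1 0 1 2 3 2 3 2 1 0 1 0 1 2 1 2 1 2 1 0]
  -> pairs=12 depth=3 groups=6 -> no
String 2 '{}{}{{}}{{}{}{{{}}}}{}': depth seq [1 0 1 0 1 2 1 0 1 2 1 2 1 2 3 4 3 2 1 0 1 0]
  -> pairs=11 depth=4 groups=5 -> no
String 3 '{{{}}}{}{{}{{}}}{{{}{}{}}{}}': depth seq [1 2 3 2 1 0 1 0 1 2 1 2 3 2 1 0 1 2 3 2 3 2 3 2 1 2 1 0]
  -> pairs=14 depth=3 groups=4 -> no
String 4 '{}{{{}}}{}{}{{}}{{{}{}}}': depth seq [1 0 1 2 3 2 1 0 1 0 1 0 1 2 1 0 1 2 3 2 3 2 1 0]
  -> pairs=12 depth=3 groups=6 -> no
String 5 '{{{{{{{{{{{{}}}}}}}}}}}}': depth seq [1 2 3 4 5 6 7 8 9 10 11 12 11 10 9 8 7 6 5 4 3 2 1 0]
  -> pairs=12 depth=12 groups=1 -> yes

Answer: no no no no yes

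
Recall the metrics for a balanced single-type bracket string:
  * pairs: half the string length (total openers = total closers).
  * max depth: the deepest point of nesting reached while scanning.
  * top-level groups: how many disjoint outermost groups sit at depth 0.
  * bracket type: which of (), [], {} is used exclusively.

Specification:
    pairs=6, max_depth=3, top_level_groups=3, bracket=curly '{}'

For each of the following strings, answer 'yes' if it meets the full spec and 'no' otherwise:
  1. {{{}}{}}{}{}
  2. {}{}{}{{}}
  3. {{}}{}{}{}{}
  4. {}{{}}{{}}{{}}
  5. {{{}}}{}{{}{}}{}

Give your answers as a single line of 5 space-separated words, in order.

Answer: yes no no no no

Derivation:
String 1 '{{{}}{}}{}{}': depth seq [1 2 3 2 1 2 1 0 1 0 1 0]
  -> pairs=6 depth=3 groups=3 -> yes
String 2 '{}{}{}{{}}': depth seq [1 0 1 0 1 0 1 2 1 0]
  -> pairs=5 depth=2 groups=4 -> no
String 3 '{{}}{}{}{}{}': depth seq [1 2 1 0 1 0 1 0 1 0 1 0]
  -> pairs=6 depth=2 groups=5 -> no
String 4 '{}{{}}{{}}{{}}': depth seq [1 0 1 2 1 0 1 2 1 0 1 2 1 0]
  -> pairs=7 depth=2 groups=4 -> no
String 5 '{{{}}}{}{{}{}}{}': depth seq [1 2 3 2 1 0 1 0 1 2 1 2 1 0 1 0]
  -> pairs=8 depth=3 groups=4 -> no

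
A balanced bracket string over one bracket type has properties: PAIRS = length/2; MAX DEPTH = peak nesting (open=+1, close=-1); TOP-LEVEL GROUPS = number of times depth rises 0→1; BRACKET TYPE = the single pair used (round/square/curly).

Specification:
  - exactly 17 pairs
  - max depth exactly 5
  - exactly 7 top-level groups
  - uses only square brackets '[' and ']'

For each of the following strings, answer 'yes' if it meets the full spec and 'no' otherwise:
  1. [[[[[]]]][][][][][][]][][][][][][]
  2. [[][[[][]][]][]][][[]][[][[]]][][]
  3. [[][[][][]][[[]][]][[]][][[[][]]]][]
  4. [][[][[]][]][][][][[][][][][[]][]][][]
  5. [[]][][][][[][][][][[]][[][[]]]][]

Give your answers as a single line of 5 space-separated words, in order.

Answer: yes no no no no

Derivation:
String 1 '[[[[[]]]][][][][][][]][][][][][][]': depth seq [1 2 3 4 5 4 3 2 1 2 1 2 1 2 1 2 1 2 1 2 1 0 1 0 1 0 1 0 1 0 1 0 1 0]
  -> pairs=17 depth=5 groups=7 -> yes
String 2 '[[][[[][]][]][]][][[]][[][[]]][][]': depth seq [1 2 1 2 3 4 3 4 3 2 3 2 1 2 1 0 1 0 1 2 1 0 1 2 1 2 3 2 1 0 1 0 1 0]
  -> pairs=17 depth=4 groups=6 -> no
String 3 '[[][[][][]][[[]][]][[]][][[[][]]]][]': depth seq [1 2 1 2 3 2 3 2 3 2 1 2 3 4 3 2 3 2 1 2 3 2 1 2 1 2 3 4 3 4 3 2 1 0 1 0]
  -> pairs=18 depth=4 groups=2 -> no
String 4 '[][[][[]][]][][][][[][][][][[]][]][][]': depth seq [1 0 1 2 1 2 3 2 1 2 1 0 1 0 1 0 1 0 1 2 1 2 1 2 1 2 1 2 3 2 1 2 1 0 1 0 1 0]
  -> pairs=19 depth=3 groups=8 -> no
String 5 '[[]][][][][[][][][][[]][[][[]]]][]': depth seq [1 2 1 0 1 0 1 0 1 0 1 2 1 2 1 2 1 2 1 2 3 2 1 2 3 2 3 4 3 2 1 0 1 0]
  -> pairs=17 depth=4 groups=6 -> no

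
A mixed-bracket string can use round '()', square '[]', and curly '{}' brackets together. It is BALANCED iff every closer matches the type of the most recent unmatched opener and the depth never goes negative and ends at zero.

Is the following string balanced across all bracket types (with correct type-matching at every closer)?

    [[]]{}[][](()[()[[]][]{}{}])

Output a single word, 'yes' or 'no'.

pos 0: push '['; stack = [
pos 1: push '['; stack = [[
pos 2: ']' matches '['; pop; stack = [
pos 3: ']' matches '['; pop; stack = (empty)
pos 4: push '{'; stack = {
pos 5: '}' matches '{'; pop; stack = (empty)
pos 6: push '['; stack = [
pos 7: ']' matches '['; pop; stack = (empty)
pos 8: push '['; stack = [
pos 9: ']' matches '['; pop; stack = (empty)
pos 10: push '('; stack = (
pos 11: push '('; stack = ((
pos 12: ')' matches '('; pop; stack = (
pos 13: push '['; stack = ([
pos 14: push '('; stack = ([(
pos 15: ')' matches '('; pop; stack = ([
pos 16: push '['; stack = ([[
pos 17: push '['; stack = ([[[
pos 18: ']' matches '['; pop; stack = ([[
pos 19: ']' matches '['; pop; stack = ([
pos 20: push '['; stack = ([[
pos 21: ']' matches '['; pop; stack = ([
pos 22: push '{'; stack = ([{
pos 23: '}' matches '{'; pop; stack = ([
pos 24: push '{'; stack = ([{
pos 25: '}' matches '{'; pop; stack = ([
pos 26: ']' matches '['; pop; stack = (
pos 27: ')' matches '('; pop; stack = (empty)
end: stack empty → VALID
Verdict: properly nested → yes

Answer: yes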